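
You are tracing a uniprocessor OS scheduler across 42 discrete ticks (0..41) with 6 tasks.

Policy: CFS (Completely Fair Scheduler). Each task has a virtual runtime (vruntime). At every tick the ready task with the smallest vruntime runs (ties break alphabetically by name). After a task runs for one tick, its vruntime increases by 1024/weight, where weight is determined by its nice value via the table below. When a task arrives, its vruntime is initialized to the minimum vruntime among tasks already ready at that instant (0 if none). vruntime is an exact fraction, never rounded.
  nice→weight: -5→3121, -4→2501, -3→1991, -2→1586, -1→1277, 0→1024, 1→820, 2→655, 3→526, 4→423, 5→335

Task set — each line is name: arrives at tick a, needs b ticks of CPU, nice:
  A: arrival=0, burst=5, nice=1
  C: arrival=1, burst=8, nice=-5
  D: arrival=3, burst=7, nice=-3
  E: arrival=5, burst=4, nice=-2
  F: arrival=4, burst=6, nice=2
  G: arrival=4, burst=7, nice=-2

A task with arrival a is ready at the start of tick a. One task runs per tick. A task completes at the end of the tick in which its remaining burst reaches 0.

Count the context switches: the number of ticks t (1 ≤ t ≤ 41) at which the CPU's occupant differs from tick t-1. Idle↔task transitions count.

t=0: vr[A=0] → run A
t=1: vr[A=256/205 C=256/205] → run A
t=2: vr[A=512/205 C=256/205] → run C
t=3: vr[A=512/205 C=1008896/639805 D=1008896/639805] → run C
t=4: vr[A=512/205 C=1218816/639805 D=1008896/639805 F=1008896/639805 G=1008896/639805] → run D
t=5: vr[A=512/205 C=1218816/639805 D=2663872256/1273851755 E=1008896/639805 F=1008896/639805 G=1008896/639805] → run E
t=6: vr[A=512/205 C=1218816/639805 D=2663872256/1273851755 E=1127634688/507365365 F=1008896/639805 G=1008896/639805] → run F
t=7: vr[A=512/205 C=1218816/639805 D=2663872256/1273851755 E=1127634688/507365365 F=52639488/16762891 G=1008896/639805] → run G
t=8: vr[A=512/205 C=1218816/639805 D=2663872256/1273851755 E=1127634688/507365365 F=52639488/16762891 G=1127634688/507365365] → run C
t=9: vr[A=512/205 C=1428736/639805 D=2663872256/1273851755 E=1127634688/507365365 F=52639488/16762891 G=1127634688/507365365] → run D
t=10: vr[A=512/205 C=1428736/639805 D=3319032576/1273851755 E=1127634688/507365365 F=52639488/16762891 G=1127634688/507365365] → run E
t=11: vr[A=512/205 C=1428736/639805 D=3319032576/1273851755 E=1455214848/507365365 F=52639488/16762891 G=1127634688/507365365] → run G
t=12: vr[A=512/205 C=1428736/639805 D=3319032576/1273851755 E=1455214848/507365365 F=52639488/16762891 G=1455214848/507365365] → run C
t=13: vr[A=512/205 C=1638656/639805 D=3319032576/1273851755 E=1455214848/507365365 F=52639488/16762891 G=1455214848/507365365] → run A
t=14: vr[A=768/205 C=1638656/639805 D=3319032576/1273851755 E=1455214848/507365365 F=52639488/16762891 G=1455214848/507365365] → run C
t=15: vr[A=768/205 C=1848576/639805 D=3319032576/1273851755 E=1455214848/507365365 F=52639488/16762891 G=1455214848/507365365] → run D
t=16: vr[A=768/205 C=1848576/639805 D=3974192896/1273851755 E=1455214848/507365365 F=52639488/16762891 G=1455214848/507365365] → run E
t=17: vr[A=768/205 C=1848576/639805 D=3974192896/1273851755 E=1782795008/507365365 F=52639488/16762891 G=1455214848/507365365] → run G
t=18: vr[A=768/205 C=1848576/639805 D=3974192896/1273851755 E=1782795008/507365365 F=52639488/16762891 G=1782795008/507365365] → run C
t=19: vr[A=768/205 C=2058496/639805 D=3974192896/1273851755 E=1782795008/507365365 F=52639488/16762891 G=1782795008/507365365] → run D
t=20: vr[A=768/205 C=2058496/639805 D=4629353216/1273851755 E=1782795008/507365365 F=52639488/16762891 G=1782795008/507365365] → run F
t=21: vr[A=768/205 C=2058496/639805 D=4629353216/1273851755 E=1782795008/507365365 F=394229504/83814455 G=1782795008/507365365] → run C
t=22: vr[A=768/205 C=2268416/639805 D=4629353216/1273851755 E=1782795008/507365365 F=394229504/83814455 G=1782795008/507365365] → run E
t=23: vr[A=768/205 C=2268416/639805 D=4629353216/1273851755 F=394229504/83814455 G=1782795008/507365365] → run G
t=24: vr[A=768/205 C=2268416/639805 D=4629353216/1273851755 F=394229504/83814455 G=2110375168/507365365] → run C
t=25: vr[A=768/205 D=4629353216/1273851755 F=394229504/83814455 G=2110375168/507365365] → run D
t=26: vr[A=768/205 D=5284513536/1273851755 F=394229504/83814455 G=2110375168/507365365] → run A
t=27: vr[A=1024/205 D=5284513536/1273851755 F=394229504/83814455 G=2110375168/507365365] → run D
t=28: vr[A=1024/205 D=5939673856/1273851755 F=394229504/83814455 G=2110375168/507365365] → run G
t=29: vr[A=1024/205 D=5939673856/1273851755 F=394229504/83814455 G=2437955328/507365365] → run D
t=30: vr[A=1024/205 F=394229504/83814455 G=2437955328/507365365] → run F
t=31: vr[A=1024/205 F=525261568/83814455 G=2437955328/507365365] → run G
t=32: vr[A=1024/205 F=525261568/83814455 G=2765535488/507365365] → run A
t=33: vr[F=525261568/83814455 G=2765535488/507365365] → run G
t=34: vr[F=525261568/83814455] → run F
t=35: vr[F=656293632/83814455] → run F
t=36: vr[F=787325696/83814455] → run F
t=37: (idle)
t=38: (idle)
t=39: (idle)
t=40: (idle)
t=41: (idle)

context switches = 33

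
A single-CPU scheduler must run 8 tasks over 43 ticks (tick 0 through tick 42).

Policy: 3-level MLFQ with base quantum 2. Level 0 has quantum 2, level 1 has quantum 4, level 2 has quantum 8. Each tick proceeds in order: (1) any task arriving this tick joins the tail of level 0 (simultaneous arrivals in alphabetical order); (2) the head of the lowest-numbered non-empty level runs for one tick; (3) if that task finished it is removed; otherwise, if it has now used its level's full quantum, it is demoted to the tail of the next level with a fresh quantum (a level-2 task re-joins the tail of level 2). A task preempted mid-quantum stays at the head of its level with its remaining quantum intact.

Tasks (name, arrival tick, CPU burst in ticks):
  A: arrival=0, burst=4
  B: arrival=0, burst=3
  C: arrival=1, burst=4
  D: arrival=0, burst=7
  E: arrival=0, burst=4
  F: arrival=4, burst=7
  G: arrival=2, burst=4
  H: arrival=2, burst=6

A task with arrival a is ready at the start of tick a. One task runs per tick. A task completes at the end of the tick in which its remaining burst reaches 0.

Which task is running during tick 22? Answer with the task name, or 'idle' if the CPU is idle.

running at tick 22 = D

t=0: L0/L1/L2 = ABDE/-/- → run A
t=1: L0/L1/L2 = ABDEC/-/- → run A
t=2: L0/L1/L2 = BDECGH/A/- → run B
t=3: L0/L1/L2 = BDECGH/A/- → run B
t=4: L0/L1/L2 = DECGHF/AB/- → run D
t=5: L0/L1/L2 = DECGHF/AB/- → run D
t=6: L0/L1/L2 = ECGHF/ABD/- → run E
t=7: L0/L1/L2 = ECGHF/ABD/- → run E
t=8: L0/L1/L2 = CGHF/ABDE/- → run C
t=9: L0/L1/L2 = CGHF/ABDE/- → run C
t=10: L0/L1/L2 = GHF/ABDEC/- → run G
t=11: L0/L1/L2 = GHF/ABDEC/- → run G
t=12: L0/L1/L2 = HF/ABDECG/- → run H
t=13: L0/L1/L2 = HF/ABDECG/- → run H
t=14: L0/L1/L2 = F/ABDECGH/- → run F
t=15: L0/L1/L2 = F/ABDECGH/- → run F
t=16: L0/L1/L2 = -/ABDECGHF/- → run A
t=17: L0/L1/L2 = -/ABDECGHF/- → run A
t=18: L0/L1/L2 = -/BDECGHF/- → run B
t=19: L0/L1/L2 = -/DECGHF/- → run D
t=20: L0/L1/L2 = -/DECGHF/- → run D
t=21: L0/L1/L2 = -/DECGHF/- → run D
t=22: L0/L1/L2 = -/DECGHF/- → run D
t=23: L0/L1/L2 = -/ECGHF/D → run E
t=24: L0/L1/L2 = -/ECGHF/D → run E
t=25: L0/L1/L2 = -/CGHF/D → run C
t=26: L0/L1/L2 = -/CGHF/D → run C
t=27: L0/L1/L2 = -/GHF/D → run G
t=28: L0/L1/L2 = -/GHF/D → run G
t=29: L0/L1/L2 = -/HF/D → run H
t=30: L0/L1/L2 = -/HF/D → run H
t=31: L0/L1/L2 = -/HF/D → run H
t=32: L0/L1/L2 = -/HF/D → run H
t=33: L0/L1/L2 = -/F/D → run F
t=34: L0/L1/L2 = -/F/D → run F
t=35: L0/L1/L2 = -/F/D → run F
t=36: L0/L1/L2 = -/F/D → run F
t=37: L0/L1/L2 = -/-/DF → run D
t=38: L0/L1/L2 = -/-/F → run F
t=39: (idle)
t=40: (idle)
t=41: (idle)
t=42: (idle)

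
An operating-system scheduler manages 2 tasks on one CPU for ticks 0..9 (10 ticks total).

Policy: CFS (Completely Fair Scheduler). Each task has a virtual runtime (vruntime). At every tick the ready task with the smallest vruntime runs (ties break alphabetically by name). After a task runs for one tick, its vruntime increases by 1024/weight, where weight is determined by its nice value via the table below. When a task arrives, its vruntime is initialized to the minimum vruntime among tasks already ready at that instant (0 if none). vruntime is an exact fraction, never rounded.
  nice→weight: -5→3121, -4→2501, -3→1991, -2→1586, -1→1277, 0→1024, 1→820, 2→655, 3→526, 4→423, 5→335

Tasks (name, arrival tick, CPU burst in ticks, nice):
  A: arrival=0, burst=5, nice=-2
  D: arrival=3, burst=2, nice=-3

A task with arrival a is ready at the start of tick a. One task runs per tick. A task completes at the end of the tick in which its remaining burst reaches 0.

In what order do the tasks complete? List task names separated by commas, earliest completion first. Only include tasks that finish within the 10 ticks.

t=0: vr[A=0] → run A
t=1: vr[A=512/793] → run A
t=2: vr[A=1024/793] → run A
t=3: vr[A=1536/793 D=1536/793] → run A
t=4: vr[A=2048/793 D=1536/793] → run D
t=5: vr[A=2048/793 D=3870208/1578863] → run D
t=6: vr[A=2048/793] → run A
t=7: (idle)
t=8: (idle)
t=9: (idle)

completion order = D, A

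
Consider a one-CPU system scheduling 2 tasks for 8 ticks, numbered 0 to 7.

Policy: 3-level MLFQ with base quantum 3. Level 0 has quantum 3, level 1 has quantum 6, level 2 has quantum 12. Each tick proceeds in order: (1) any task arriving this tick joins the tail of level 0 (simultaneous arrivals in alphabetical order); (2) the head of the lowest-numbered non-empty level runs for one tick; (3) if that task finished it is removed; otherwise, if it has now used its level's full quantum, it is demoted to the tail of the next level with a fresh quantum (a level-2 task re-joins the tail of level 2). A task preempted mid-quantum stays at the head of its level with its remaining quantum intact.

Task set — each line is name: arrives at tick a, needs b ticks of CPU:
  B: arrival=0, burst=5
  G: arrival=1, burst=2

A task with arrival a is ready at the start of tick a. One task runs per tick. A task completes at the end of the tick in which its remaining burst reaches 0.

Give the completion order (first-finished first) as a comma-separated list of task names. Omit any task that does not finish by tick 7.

completion order = G, B

t=0: L0/L1/L2 = B/-/- → run B
t=1: L0/L1/L2 = BG/-/- → run B
t=2: L0/L1/L2 = BG/-/- → run B
t=3: L0/L1/L2 = G/B/- → run G
t=4: L0/L1/L2 = G/B/- → run G
t=5: L0/L1/L2 = -/B/- → run B
t=6: L0/L1/L2 = -/B/- → run B
t=7: (idle)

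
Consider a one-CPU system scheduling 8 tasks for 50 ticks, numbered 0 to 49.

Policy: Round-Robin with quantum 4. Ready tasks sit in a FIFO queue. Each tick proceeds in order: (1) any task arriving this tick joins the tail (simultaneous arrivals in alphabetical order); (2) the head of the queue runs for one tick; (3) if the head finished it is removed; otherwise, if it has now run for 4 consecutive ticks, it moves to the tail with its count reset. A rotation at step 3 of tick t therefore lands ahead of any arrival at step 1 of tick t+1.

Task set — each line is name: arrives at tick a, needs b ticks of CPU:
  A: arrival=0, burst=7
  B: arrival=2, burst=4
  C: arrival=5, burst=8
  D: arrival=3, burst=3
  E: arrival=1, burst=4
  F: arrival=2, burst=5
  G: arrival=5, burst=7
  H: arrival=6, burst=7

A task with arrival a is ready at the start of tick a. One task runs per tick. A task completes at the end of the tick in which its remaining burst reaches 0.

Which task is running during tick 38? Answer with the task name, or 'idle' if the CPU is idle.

t=0: queue=[A] q_used=0 → run A
t=1: queue=[A,E] q_used=1 → run A
t=2: queue=[A,E,B,F] q_used=2 → run A
t=3: queue=[A,E,B,F,D] q_used=3 → run A
t=4: queue=[E,B,F,D,A] q_used=0 → run E
t=5: queue=[E,B,F,D,A,C,G] q_used=1 → run E
t=6: queue=[E,B,F,D,A,C,G,H] q_used=2 → run E
t=7: queue=[E,B,F,D,A,C,G,H] q_used=3 → run E
t=8: queue=[B,F,D,A,C,G,H] q_used=0 → run B
t=9: queue=[B,F,D,A,C,G,H] q_used=1 → run B
t=10: queue=[B,F,D,A,C,G,H] q_used=2 → run B
t=11: queue=[B,F,D,A,C,G,H] q_used=3 → run B
t=12: queue=[F,D,A,C,G,H] q_used=0 → run F
t=13: queue=[F,D,A,C,G,H] q_used=1 → run F
t=14: queue=[F,D,A,C,G,H] q_used=2 → run F
t=15: queue=[F,D,A,C,G,H] q_used=3 → run F
t=16: queue=[D,A,C,G,H,F] q_used=0 → run D
t=17: queue=[D,A,C,G,H,F] q_used=1 → run D
t=18: queue=[D,A,C,G,H,F] q_used=2 → run D
t=19: queue=[A,C,G,H,F] q_used=0 → run A
t=20: queue=[A,C,G,H,F] q_used=1 → run A
t=21: queue=[A,C,G,H,F] q_used=2 → run A
t=22: queue=[C,G,H,F] q_used=0 → run C
t=23: queue=[C,G,H,F] q_used=1 → run C
t=24: queue=[C,G,H,F] q_used=2 → run C
t=25: queue=[C,G,H,F] q_used=3 → run C
t=26: queue=[G,H,F,C] q_used=0 → run G
t=27: queue=[G,H,F,C] q_used=1 → run G
t=28: queue=[G,H,F,C] q_used=2 → run G
t=29: queue=[G,H,F,C] q_used=3 → run G
t=30: queue=[H,F,C,G] q_used=0 → run H
t=31: queue=[H,F,C,G] q_used=1 → run H
t=32: queue=[H,F,C,G] q_used=2 → run H
t=33: queue=[H,F,C,G] q_used=3 → run H
t=34: queue=[F,C,G,H] q_used=0 → run F
t=35: queue=[C,G,H] q_used=0 → run C
t=36: queue=[C,G,H] q_used=1 → run C
t=37: queue=[C,G,H] q_used=2 → run C
t=38: queue=[C,G,H] q_used=3 → run C
t=39: queue=[G,H] q_used=0 → run G
t=40: queue=[G,H] q_used=1 → run G
t=41: queue=[G,H] q_used=2 → run G
t=42: queue=[H] q_used=0 → run H
t=43: queue=[H] q_used=1 → run H
t=44: queue=[H] q_used=2 → run H
t=45: (idle)
t=46: (idle)
t=47: (idle)
t=48: (idle)
t=49: (idle)

running at tick 38 = C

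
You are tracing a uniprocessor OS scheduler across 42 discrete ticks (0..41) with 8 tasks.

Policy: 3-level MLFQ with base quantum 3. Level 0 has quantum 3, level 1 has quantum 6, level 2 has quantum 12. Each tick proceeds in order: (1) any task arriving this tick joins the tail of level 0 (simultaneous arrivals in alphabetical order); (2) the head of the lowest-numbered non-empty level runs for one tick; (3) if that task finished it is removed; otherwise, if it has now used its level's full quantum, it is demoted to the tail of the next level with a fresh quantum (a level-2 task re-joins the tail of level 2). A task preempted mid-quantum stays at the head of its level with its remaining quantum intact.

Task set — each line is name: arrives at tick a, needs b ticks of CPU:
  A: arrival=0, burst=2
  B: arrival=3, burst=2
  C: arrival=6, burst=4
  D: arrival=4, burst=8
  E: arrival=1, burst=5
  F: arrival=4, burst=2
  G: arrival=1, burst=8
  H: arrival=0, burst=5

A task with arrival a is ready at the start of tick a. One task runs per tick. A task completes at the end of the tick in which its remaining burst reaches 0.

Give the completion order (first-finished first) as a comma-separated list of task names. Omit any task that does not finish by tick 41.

t=0: L0/L1/L2 = AH/-/- → run A
t=1: L0/L1/L2 = AHEG/-/- → run A
t=2: L0/L1/L2 = HEG/-/- → run H
t=3: L0/L1/L2 = HEGB/-/- → run H
t=4: L0/L1/L2 = HEGBDF/-/- → run H
t=5: L0/L1/L2 = EGBDF/H/- → run E
t=6: L0/L1/L2 = EGBDFC/H/- → run E
t=7: L0/L1/L2 = EGBDFC/H/- → run E
t=8: L0/L1/L2 = GBDFC/HE/- → run G
t=9: L0/L1/L2 = GBDFC/HE/- → run G
t=10: L0/L1/L2 = GBDFC/HE/- → run G
t=11: L0/L1/L2 = BDFC/HEG/- → run B
t=12: L0/L1/L2 = BDFC/HEG/- → run B
t=13: L0/L1/L2 = DFC/HEG/- → run D
t=14: L0/L1/L2 = DFC/HEG/- → run D
t=15: L0/L1/L2 = DFC/HEG/- → run D
t=16: L0/L1/L2 = FC/HEGD/- → run F
t=17: L0/L1/L2 = FC/HEGD/- → run F
t=18: L0/L1/L2 = C/HEGD/- → run C
t=19: L0/L1/L2 = C/HEGD/- → run C
t=20: L0/L1/L2 = C/HEGD/- → run C
t=21: L0/L1/L2 = -/HEGDC/- → run H
t=22: L0/L1/L2 = -/HEGDC/- → run H
t=23: L0/L1/L2 = -/EGDC/- → run E
t=24: L0/L1/L2 = -/EGDC/- → run E
t=25: L0/L1/L2 = -/GDC/- → run G
t=26: L0/L1/L2 = -/GDC/- → run G
t=27: L0/L1/L2 = -/GDC/- → run G
t=28: L0/L1/L2 = -/GDC/- → run G
t=29: L0/L1/L2 = -/GDC/- → run G
t=30: L0/L1/L2 = -/DC/- → run D
t=31: L0/L1/L2 = -/DC/- → run D
t=32: L0/L1/L2 = -/DC/- → run D
t=33: L0/L1/L2 = -/DC/- → run D
t=34: L0/L1/L2 = -/DC/- → run D
t=35: L0/L1/L2 = -/C/- → run C
t=36: (idle)
t=37: (idle)
t=38: (idle)
t=39: (idle)
t=40: (idle)
t=41: (idle)

completion order = A, B, F, H, E, G, D, C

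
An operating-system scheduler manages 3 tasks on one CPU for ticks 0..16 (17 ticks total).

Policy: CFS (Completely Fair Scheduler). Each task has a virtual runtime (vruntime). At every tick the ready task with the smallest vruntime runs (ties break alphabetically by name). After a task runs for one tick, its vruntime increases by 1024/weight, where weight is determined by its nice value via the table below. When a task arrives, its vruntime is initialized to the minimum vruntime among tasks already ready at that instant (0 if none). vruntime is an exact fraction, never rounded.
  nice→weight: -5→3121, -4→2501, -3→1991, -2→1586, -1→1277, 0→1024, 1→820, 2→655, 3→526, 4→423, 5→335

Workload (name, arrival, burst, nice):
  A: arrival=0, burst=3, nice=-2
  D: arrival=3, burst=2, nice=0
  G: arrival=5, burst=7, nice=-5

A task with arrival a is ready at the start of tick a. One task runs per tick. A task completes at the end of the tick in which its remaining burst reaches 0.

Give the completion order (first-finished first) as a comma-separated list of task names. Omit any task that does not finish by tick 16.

completion order = A, D, G

t=0: vr[A=0] → run A
t=1: vr[A=512/793] → run A
t=2: vr[A=1024/793] → run A
t=3: vr[D=0] → run D
t=4: vr[D=1] → run D
t=5: vr[G=0] → run G
t=6: vr[G=1024/3121] → run G
t=7: vr[G=2048/3121] → run G
t=8: vr[G=3072/3121] → run G
t=9: vr[G=4096/3121] → run G
t=10: vr[G=5120/3121] → run G
t=11: vr[G=6144/3121] → run G
t=12: (idle)
t=13: (idle)
t=14: (idle)
t=15: (idle)
t=16: (idle)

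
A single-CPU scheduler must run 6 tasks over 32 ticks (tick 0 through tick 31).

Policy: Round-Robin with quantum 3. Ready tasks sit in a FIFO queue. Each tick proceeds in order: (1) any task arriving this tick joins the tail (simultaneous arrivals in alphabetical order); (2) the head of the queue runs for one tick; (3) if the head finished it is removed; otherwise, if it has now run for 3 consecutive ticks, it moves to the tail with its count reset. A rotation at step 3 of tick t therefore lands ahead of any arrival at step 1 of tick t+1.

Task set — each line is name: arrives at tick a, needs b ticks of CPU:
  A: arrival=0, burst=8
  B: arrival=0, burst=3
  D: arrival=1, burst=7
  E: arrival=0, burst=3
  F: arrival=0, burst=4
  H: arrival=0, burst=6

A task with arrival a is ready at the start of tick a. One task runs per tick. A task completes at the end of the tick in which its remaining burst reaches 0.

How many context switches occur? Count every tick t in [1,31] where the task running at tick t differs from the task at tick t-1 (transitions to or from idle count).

context switches = 12

t=0: queue=[A,B,E,F,H] q_used=0 → run A
t=1: queue=[A,B,E,F,H,D] q_used=1 → run A
t=2: queue=[A,B,E,F,H,D] q_used=2 → run A
t=3: queue=[B,E,F,H,D,A] q_used=0 → run B
t=4: queue=[B,E,F,H,D,A] q_used=1 → run B
t=5: queue=[B,E,F,H,D,A] q_used=2 → run B
t=6: queue=[E,F,H,D,A] q_used=0 → run E
t=7: queue=[E,F,H,D,A] q_used=1 → run E
t=8: queue=[E,F,H,D,A] q_used=2 → run E
t=9: queue=[F,H,D,A] q_used=0 → run F
t=10: queue=[F,H,D,A] q_used=1 → run F
t=11: queue=[F,H,D,A] q_used=2 → run F
t=12: queue=[H,D,A,F] q_used=0 → run H
t=13: queue=[H,D,A,F] q_used=1 → run H
t=14: queue=[H,D,A,F] q_used=2 → run H
t=15: queue=[D,A,F,H] q_used=0 → run D
t=16: queue=[D,A,F,H] q_used=1 → run D
t=17: queue=[D,A,F,H] q_used=2 → run D
t=18: queue=[A,F,H,D] q_used=0 → run A
t=19: queue=[A,F,H,D] q_used=1 → run A
t=20: queue=[A,F,H,D] q_used=2 → run A
t=21: queue=[F,H,D,A] q_used=0 → run F
t=22: queue=[H,D,A] q_used=0 → run H
t=23: queue=[H,D,A] q_used=1 → run H
t=24: queue=[H,D,A] q_used=2 → run H
t=25: queue=[D,A] q_used=0 → run D
t=26: queue=[D,A] q_used=1 → run D
t=27: queue=[D,A] q_used=2 → run D
t=28: queue=[A,D] q_used=0 → run A
t=29: queue=[A,D] q_used=1 → run A
t=30: queue=[D] q_used=0 → run D
t=31: (idle)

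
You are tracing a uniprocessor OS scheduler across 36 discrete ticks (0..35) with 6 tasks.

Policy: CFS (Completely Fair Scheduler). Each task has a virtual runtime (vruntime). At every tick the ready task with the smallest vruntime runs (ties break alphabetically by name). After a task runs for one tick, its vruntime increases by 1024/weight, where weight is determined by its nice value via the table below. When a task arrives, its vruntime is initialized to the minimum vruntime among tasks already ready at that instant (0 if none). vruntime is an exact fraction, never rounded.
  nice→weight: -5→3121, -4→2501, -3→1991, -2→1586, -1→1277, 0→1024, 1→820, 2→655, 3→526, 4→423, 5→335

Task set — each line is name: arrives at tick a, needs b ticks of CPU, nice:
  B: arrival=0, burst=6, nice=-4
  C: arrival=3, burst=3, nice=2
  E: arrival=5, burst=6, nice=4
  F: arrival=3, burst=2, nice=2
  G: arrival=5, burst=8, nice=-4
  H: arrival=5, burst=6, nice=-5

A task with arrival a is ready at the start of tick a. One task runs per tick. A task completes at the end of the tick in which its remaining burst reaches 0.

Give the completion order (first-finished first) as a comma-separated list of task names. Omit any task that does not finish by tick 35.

t=0: vr[B=0] → run B
t=1: vr[B=1024/2501] → run B
t=2: vr[B=2048/2501] → run B
t=3: vr[B=3072/2501 C=3072/2501 F=3072/2501] → run B
t=4: vr[B=4096/2501 C=3072/2501 F=3072/2501] → run C
t=5: vr[B=4096/2501 C=4573184/1638155 E=3072/2501 F=3072/2501 G=3072/2501 H=3072/2501] → run E
t=6: vr[B=4096/2501 C=4573184/1638155 E=3860480/1057923 F=3072/2501 G=3072/2501 H=3072/2501] → run F
t=7: vr[B=4096/2501 C=4573184/1638155 E=3860480/1057923 F=4573184/1638155 G=3072/2501 H=3072/2501] → run G
t=8: vr[B=4096/2501 C=4573184/1638155 E=3860480/1057923 F=4573184/1638155 G=4096/2501 H=3072/2501] → run H
t=9: vr[B=4096/2501 C=4573184/1638155 E=3860480/1057923 F=4573184/1638155 G=4096/2501 H=12148736/7805621] → run H
t=10: vr[B=4096/2501 C=4573184/1638155 E=3860480/1057923 F=4573184/1638155 G=4096/2501 H=14709760/7805621] → run B
t=11: vr[B=5120/2501 C=4573184/1638155 E=3860480/1057923 F=4573184/1638155 G=4096/2501 H=14709760/7805621] → run G
t=12: vr[B=5120/2501 C=4573184/1638155 E=3860480/1057923 F=4573184/1638155 G=5120/2501 H=14709760/7805621] → run H
t=13: vr[B=5120/2501 C=4573184/1638155 E=3860480/1057923 F=4573184/1638155 G=5120/2501 H=17270784/7805621] → run B
t=14: vr[C=4573184/1638155 E=3860480/1057923 F=4573184/1638155 G=5120/2501 H=17270784/7805621] → run G
t=15: vr[C=4573184/1638155 E=3860480/1057923 F=4573184/1638155 G=6144/2501 H=17270784/7805621] → run H
t=16: vr[C=4573184/1638155 E=3860480/1057923 F=4573184/1638155 G=6144/2501 H=19831808/7805621] → run G
t=17: vr[C=4573184/1638155 E=3860480/1057923 F=4573184/1638155 G=7168/2501 H=19831808/7805621] → run H
t=18: vr[C=4573184/1638155 E=3860480/1057923 F=4573184/1638155 G=7168/2501 H=22392832/7805621] → run C
t=19: vr[C=7134208/1638155 E=3860480/1057923 F=4573184/1638155 G=7168/2501 H=22392832/7805621] → run F
t=20: vr[C=7134208/1638155 E=3860480/1057923 G=7168/2501 H=22392832/7805621] → run G
t=21: vr[C=7134208/1638155 E=3860480/1057923 G=8192/2501 H=22392832/7805621] → run H
t=22: vr[C=7134208/1638155 E=3860480/1057923 G=8192/2501] → run G
t=23: vr[C=7134208/1638155 E=3860480/1057923 G=9216/2501] → run E
t=24: vr[C=7134208/1638155 E=6421504/1057923 G=9216/2501] → run G
t=25: vr[C=7134208/1638155 E=6421504/1057923 G=10240/2501] → run G
t=26: vr[C=7134208/1638155 E=6421504/1057923] → run C
t=27: vr[E=6421504/1057923] → run E
t=28: vr[E=2994176/352641] → run E
t=29: vr[E=11543552/1057923] → run E
t=30: vr[E=14104576/1057923] → run E
t=31: (idle)
t=32: (idle)
t=33: (idle)
t=34: (idle)
t=35: (idle)

completion order = B, F, H, G, C, E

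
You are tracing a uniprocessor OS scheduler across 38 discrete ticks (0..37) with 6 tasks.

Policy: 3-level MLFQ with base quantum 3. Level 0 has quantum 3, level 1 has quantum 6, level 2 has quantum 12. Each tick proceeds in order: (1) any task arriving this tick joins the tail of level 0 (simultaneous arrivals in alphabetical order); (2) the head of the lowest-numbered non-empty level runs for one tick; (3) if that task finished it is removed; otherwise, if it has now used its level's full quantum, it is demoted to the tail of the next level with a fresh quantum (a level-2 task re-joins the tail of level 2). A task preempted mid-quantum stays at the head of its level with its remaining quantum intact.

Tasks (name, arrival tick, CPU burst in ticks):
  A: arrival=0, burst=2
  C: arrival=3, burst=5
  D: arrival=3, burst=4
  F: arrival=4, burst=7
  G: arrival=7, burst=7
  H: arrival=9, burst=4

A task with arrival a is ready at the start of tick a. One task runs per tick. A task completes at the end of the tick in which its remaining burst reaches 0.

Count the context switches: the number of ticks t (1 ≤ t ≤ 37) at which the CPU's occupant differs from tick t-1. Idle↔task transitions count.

context switches = 12

t=0: L0/L1/L2 = A/-/- → run A
t=1: L0/L1/L2 = A/-/- → run A
t=2: (idle)
t=3: L0/L1/L2 = CD/-/- → run C
t=4: L0/L1/L2 = CDF/-/- → run C
t=5: L0/L1/L2 = CDF/-/- → run C
t=6: L0/L1/L2 = DF/C/- → run D
t=7: L0/L1/L2 = DFG/C/- → run D
t=8: L0/L1/L2 = DFG/C/- → run D
t=9: L0/L1/L2 = FGH/CD/- → run F
t=10: L0/L1/L2 = FGH/CD/- → run F
t=11: L0/L1/L2 = FGH/CD/- → run F
t=12: L0/L1/L2 = GH/CDF/- → run G
t=13: L0/L1/L2 = GH/CDF/- → run G
t=14: L0/L1/L2 = GH/CDF/- → run G
t=15: L0/L1/L2 = H/CDFG/- → run H
t=16: L0/L1/L2 = H/CDFG/- → run H
t=17: L0/L1/L2 = H/CDFG/- → run H
t=18: L0/L1/L2 = -/CDFGH/- → run C
t=19: L0/L1/L2 = -/CDFGH/- → run C
t=20: L0/L1/L2 = -/DFGH/- → run D
t=21: L0/L1/L2 = -/FGH/- → run F
t=22: L0/L1/L2 = -/FGH/- → run F
t=23: L0/L1/L2 = -/FGH/- → run F
t=24: L0/L1/L2 = -/FGH/- → run F
t=25: L0/L1/L2 = -/GH/- → run G
t=26: L0/L1/L2 = -/GH/- → run G
t=27: L0/L1/L2 = -/GH/- → run G
t=28: L0/L1/L2 = -/GH/- → run G
t=29: L0/L1/L2 = -/H/- → run H
t=30: (idle)
t=31: (idle)
t=32: (idle)
t=33: (idle)
t=34: (idle)
t=35: (idle)
t=36: (idle)
t=37: (idle)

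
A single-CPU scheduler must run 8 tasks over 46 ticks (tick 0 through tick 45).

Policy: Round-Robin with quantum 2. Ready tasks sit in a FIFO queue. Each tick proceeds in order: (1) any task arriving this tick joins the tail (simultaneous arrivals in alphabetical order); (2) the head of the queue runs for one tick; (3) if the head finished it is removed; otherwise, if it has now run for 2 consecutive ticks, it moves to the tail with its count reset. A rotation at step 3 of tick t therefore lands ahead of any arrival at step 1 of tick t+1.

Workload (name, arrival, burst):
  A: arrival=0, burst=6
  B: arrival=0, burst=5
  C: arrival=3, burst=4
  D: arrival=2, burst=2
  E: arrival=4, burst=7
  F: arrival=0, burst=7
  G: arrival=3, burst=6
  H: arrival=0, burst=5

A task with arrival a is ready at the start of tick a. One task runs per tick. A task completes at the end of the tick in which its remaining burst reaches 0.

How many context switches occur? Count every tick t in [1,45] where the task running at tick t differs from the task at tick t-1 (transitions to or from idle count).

context switches = 23

t=0: queue=[A,B,F,H] q_used=0 → run A
t=1: queue=[A,B,F,H] q_used=1 → run A
t=2: queue=[B,F,H,A,D] q_used=0 → run B
t=3: queue=[B,F,H,A,D,C,G] q_used=1 → run B
t=4: queue=[F,H,A,D,C,G,B,E] q_used=0 → run F
t=5: queue=[F,H,A,D,C,G,B,E] q_used=1 → run F
t=6: queue=[H,A,D,C,G,B,E,F] q_used=0 → run H
t=7: queue=[H,A,D,C,G,B,E,F] q_used=1 → run H
t=8: queue=[A,D,C,G,B,E,F,H] q_used=0 → run A
t=9: queue=[A,D,C,G,B,E,F,H] q_used=1 → run A
t=10: queue=[D,C,G,B,E,F,H,A] q_used=0 → run D
t=11: queue=[D,C,G,B,E,F,H,A] q_used=1 → run D
t=12: queue=[C,G,B,E,F,H,A] q_used=0 → run C
t=13: queue=[C,G,B,E,F,H,A] q_used=1 → run C
t=14: queue=[G,B,E,F,H,A,C] q_used=0 → run G
t=15: queue=[G,B,E,F,H,A,C] q_used=1 → run G
t=16: queue=[B,E,F,H,A,C,G] q_used=0 → run B
t=17: queue=[B,E,F,H,A,C,G] q_used=1 → run B
t=18: queue=[E,F,H,A,C,G,B] q_used=0 → run E
t=19: queue=[E,F,H,A,C,G,B] q_used=1 → run E
t=20: queue=[F,H,A,C,G,B,E] q_used=0 → run F
t=21: queue=[F,H,A,C,G,B,E] q_used=1 → run F
t=22: queue=[H,A,C,G,B,E,F] q_used=0 → run H
t=23: queue=[H,A,C,G,B,E,F] q_used=1 → run H
t=24: queue=[A,C,G,B,E,F,H] q_used=0 → run A
t=25: queue=[A,C,G,B,E,F,H] q_used=1 → run A
t=26: queue=[C,G,B,E,F,H] q_used=0 → run C
t=27: queue=[C,G,B,E,F,H] q_used=1 → run C
t=28: queue=[G,B,E,F,H] q_used=0 → run G
t=29: queue=[G,B,E,F,H] q_used=1 → run G
t=30: queue=[B,E,F,H,G] q_used=0 → run B
t=31: queue=[E,F,H,G] q_used=0 → run E
t=32: queue=[E,F,H,G] q_used=1 → run E
t=33: queue=[F,H,G,E] q_used=0 → run F
t=34: queue=[F,H,G,E] q_used=1 → run F
t=35: queue=[H,G,E,F] q_used=0 → run H
t=36: queue=[G,E,F] q_used=0 → run G
t=37: queue=[G,E,F] q_used=1 → run G
t=38: queue=[E,F] q_used=0 → run E
t=39: queue=[E,F] q_used=1 → run E
t=40: queue=[F,E] q_used=0 → run F
t=41: queue=[E] q_used=0 → run E
t=42: (idle)
t=43: (idle)
t=44: (idle)
t=45: (idle)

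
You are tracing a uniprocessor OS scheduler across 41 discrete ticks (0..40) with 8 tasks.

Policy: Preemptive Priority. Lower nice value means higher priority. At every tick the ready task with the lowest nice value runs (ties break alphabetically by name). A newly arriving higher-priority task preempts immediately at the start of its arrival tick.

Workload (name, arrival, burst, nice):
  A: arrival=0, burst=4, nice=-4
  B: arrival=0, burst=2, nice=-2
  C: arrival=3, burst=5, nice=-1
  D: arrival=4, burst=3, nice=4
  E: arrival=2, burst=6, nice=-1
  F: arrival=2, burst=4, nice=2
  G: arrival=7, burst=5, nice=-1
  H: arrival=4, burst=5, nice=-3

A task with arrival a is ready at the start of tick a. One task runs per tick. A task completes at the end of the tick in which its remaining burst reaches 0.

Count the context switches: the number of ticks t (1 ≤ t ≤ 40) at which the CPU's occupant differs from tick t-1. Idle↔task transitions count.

t=0: ready={A,B} → run A
t=1: ready={A,B} → run A
t=2: ready={A,B,E,F} → run A
t=3: ready={A,B,C,E,F} → run A
t=4: ready={B,C,D,E,F,H} → run H
t=5: ready={B,C,D,E,F,H} → run H
t=6: ready={B,C,D,E,F,H} → run H
t=7: ready={B,C,D,E,F,G,H} → run H
t=8: ready={B,C,D,E,F,G,H} → run H
t=9: ready={B,C,D,E,F,G} → run B
t=10: ready={B,C,D,E,F,G} → run B
t=11: ready={C,D,E,F,G} → run C
t=12: ready={C,D,E,F,G} → run C
t=13: ready={C,D,E,F,G} → run C
t=14: ready={C,D,E,F,G} → run C
t=15: ready={C,D,E,F,G} → run C
t=16: ready={D,E,F,G} → run E
t=17: ready={D,E,F,G} → run E
t=18: ready={D,E,F,G} → run E
t=19: ready={D,E,F,G} → run E
t=20: ready={D,E,F,G} → run E
t=21: ready={D,E,F,G} → run E
t=22: ready={D,F,G} → run G
t=23: ready={D,F,G} → run G
t=24: ready={D,F,G} → run G
t=25: ready={D,F,G} → run G
t=26: ready={D,F,G} → run G
t=27: ready={D,F} → run F
t=28: ready={D,F} → run F
t=29: ready={D,F} → run F
t=30: ready={D,F} → run F
t=31: ready={D} → run D
t=32: ready={D} → run D
t=33: ready={D} → run D
t=34: (idle)
t=35: (idle)
t=36: (idle)
t=37: (idle)
t=38: (idle)
t=39: (idle)
t=40: (idle)

context switches = 8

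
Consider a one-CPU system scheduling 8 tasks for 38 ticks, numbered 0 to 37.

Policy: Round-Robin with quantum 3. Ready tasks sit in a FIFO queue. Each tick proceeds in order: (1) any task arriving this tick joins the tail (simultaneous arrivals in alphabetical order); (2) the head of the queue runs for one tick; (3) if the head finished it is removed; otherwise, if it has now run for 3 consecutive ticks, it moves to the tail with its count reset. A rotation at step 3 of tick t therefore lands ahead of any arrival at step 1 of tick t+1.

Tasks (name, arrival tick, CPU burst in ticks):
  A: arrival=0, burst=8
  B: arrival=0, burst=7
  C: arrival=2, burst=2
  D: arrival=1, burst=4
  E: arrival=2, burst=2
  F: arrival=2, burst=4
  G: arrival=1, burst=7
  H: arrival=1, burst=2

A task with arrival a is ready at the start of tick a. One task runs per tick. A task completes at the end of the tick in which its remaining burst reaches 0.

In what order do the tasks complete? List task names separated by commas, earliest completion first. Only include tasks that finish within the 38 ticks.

completion order = H, C, E, D, F, A, B, G

t=0: queue=[A,B] q_used=0 → run A
t=1: queue=[A,B,D,G,H] q_used=1 → run A
t=2: queue=[A,B,D,G,H,C,E,F] q_used=2 → run A
t=3: queue=[B,D,G,H,C,E,F,A] q_used=0 → run B
t=4: queue=[B,D,G,H,C,E,F,A] q_used=1 → run B
t=5: queue=[B,D,G,H,C,E,F,A] q_used=2 → run B
t=6: queue=[D,G,H,C,E,F,A,B] q_used=0 → run D
t=7: queue=[D,G,H,C,E,F,A,B] q_used=1 → run D
t=8: queue=[D,G,H,C,E,F,A,B] q_used=2 → run D
t=9: queue=[G,H,C,E,F,A,B,D] q_used=0 → run G
t=10: queue=[G,H,C,E,F,A,B,D] q_used=1 → run G
t=11: queue=[G,H,C,E,F,A,B,D] q_used=2 → run G
t=12: queue=[H,C,E,F,A,B,D,G] q_used=0 → run H
t=13: queue=[H,C,E,F,A,B,D,G] q_used=1 → run H
t=14: queue=[C,E,F,A,B,D,G] q_used=0 → run C
t=15: queue=[C,E,F,A,B,D,G] q_used=1 → run C
t=16: queue=[E,F,A,B,D,G] q_used=0 → run E
t=17: queue=[E,F,A,B,D,G] q_used=1 → run E
t=18: queue=[F,A,B,D,G] q_used=0 → run F
t=19: queue=[F,A,B,D,G] q_used=1 → run F
t=20: queue=[F,A,B,D,G] q_used=2 → run F
t=21: queue=[A,B,D,G,F] q_used=0 → run A
t=22: queue=[A,B,D,G,F] q_used=1 → run A
t=23: queue=[A,B,D,G,F] q_used=2 → run A
t=24: queue=[B,D,G,F,A] q_used=0 → run B
t=25: queue=[B,D,G,F,A] q_used=1 → run B
t=26: queue=[B,D,G,F,A] q_used=2 → run B
t=27: queue=[D,G,F,A,B] q_used=0 → run D
t=28: queue=[G,F,A,B] q_used=0 → run G
t=29: queue=[G,F,A,B] q_used=1 → run G
t=30: queue=[G,F,A,B] q_used=2 → run G
t=31: queue=[F,A,B,G] q_used=0 → run F
t=32: queue=[A,B,G] q_used=0 → run A
t=33: queue=[A,B,G] q_used=1 → run A
t=34: queue=[B,G] q_used=0 → run B
t=35: queue=[G] q_used=0 → run G
t=36: (idle)
t=37: (idle)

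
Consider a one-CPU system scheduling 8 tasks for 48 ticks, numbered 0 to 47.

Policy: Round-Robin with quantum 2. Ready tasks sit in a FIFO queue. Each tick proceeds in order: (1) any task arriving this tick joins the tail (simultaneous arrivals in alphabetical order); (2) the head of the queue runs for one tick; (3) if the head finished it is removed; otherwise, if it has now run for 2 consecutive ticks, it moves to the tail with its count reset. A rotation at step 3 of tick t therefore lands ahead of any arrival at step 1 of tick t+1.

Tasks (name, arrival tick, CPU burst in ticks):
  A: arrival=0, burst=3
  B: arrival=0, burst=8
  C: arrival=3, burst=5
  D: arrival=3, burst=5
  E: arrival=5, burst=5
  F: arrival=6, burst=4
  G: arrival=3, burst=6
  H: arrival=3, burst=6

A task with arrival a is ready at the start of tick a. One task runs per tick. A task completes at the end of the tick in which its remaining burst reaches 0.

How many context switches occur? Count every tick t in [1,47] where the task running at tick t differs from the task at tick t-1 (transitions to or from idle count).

t=0: queue=[A,B] q_used=0 → run A
t=1: queue=[A,B] q_used=1 → run A
t=2: queue=[B,A] q_used=0 → run B
t=3: queue=[B,A,C,D,G,H] q_used=1 → run B
t=4: queue=[A,C,D,G,H,B] q_used=0 → run A
t=5: queue=[C,D,G,H,B,E] q_used=0 → run C
t=6: queue=[C,D,G,H,B,E,F] q_used=1 → run C
t=7: queue=[D,G,H,B,E,F,C] q_used=0 → run D
t=8: queue=[D,G,H,B,E,F,C] q_used=1 → run D
t=9: queue=[G,H,B,E,F,C,D] q_used=0 → run G
t=10: queue=[G,H,B,E,F,C,D] q_used=1 → run G
t=11: queue=[H,B,E,F,C,D,G] q_used=0 → run H
t=12: queue=[H,B,E,F,C,D,G] q_used=1 → run H
t=13: queue=[B,E,F,C,D,G,H] q_used=0 → run B
t=14: queue=[B,E,F,C,D,G,H] q_used=1 → run B
t=15: queue=[E,F,C,D,G,H,B] q_used=0 → run E
t=16: queue=[E,F,C,D,G,H,B] q_used=1 → run E
t=17: queue=[F,C,D,G,H,B,E] q_used=0 → run F
t=18: queue=[F,C,D,G,H,B,E] q_used=1 → run F
t=19: queue=[C,D,G,H,B,E,F] q_used=0 → run C
t=20: queue=[C,D,G,H,B,E,F] q_used=1 → run C
t=21: queue=[D,G,H,B,E,F,C] q_used=0 → run D
t=22: queue=[D,G,H,B,E,F,C] q_used=1 → run D
t=23: queue=[G,H,B,E,F,C,D] q_used=0 → run G
t=24: queue=[G,H,B,E,F,C,D] q_used=1 → run G
t=25: queue=[H,B,E,F,C,D,G] q_used=0 → run H
t=26: queue=[H,B,E,F,C,D,G] q_used=1 → run H
t=27: queue=[B,E,F,C,D,G,H] q_used=0 → run B
t=28: queue=[B,E,F,C,D,G,H] q_used=1 → run B
t=29: queue=[E,F,C,D,G,H,B] q_used=0 → run E
t=30: queue=[E,F,C,D,G,H,B] q_used=1 → run E
t=31: queue=[F,C,D,G,H,B,E] q_used=0 → run F
t=32: queue=[F,C,D,G,H,B,E] q_used=1 → run F
t=33: queue=[C,D,G,H,B,E] q_used=0 → run C
t=34: queue=[D,G,H,B,E] q_used=0 → run D
t=35: queue=[G,H,B,E] q_used=0 → run G
t=36: queue=[G,H,B,E] q_used=1 → run G
t=37: queue=[H,B,E] q_used=0 → run H
t=38: queue=[H,B,E] q_used=1 → run H
t=39: queue=[B,E] q_used=0 → run B
t=40: queue=[B,E] q_used=1 → run B
t=41: queue=[E] q_used=0 → run E
t=42: (idle)
t=43: (idle)
t=44: (idle)
t=45: (idle)
t=46: (idle)
t=47: (idle)

context switches = 23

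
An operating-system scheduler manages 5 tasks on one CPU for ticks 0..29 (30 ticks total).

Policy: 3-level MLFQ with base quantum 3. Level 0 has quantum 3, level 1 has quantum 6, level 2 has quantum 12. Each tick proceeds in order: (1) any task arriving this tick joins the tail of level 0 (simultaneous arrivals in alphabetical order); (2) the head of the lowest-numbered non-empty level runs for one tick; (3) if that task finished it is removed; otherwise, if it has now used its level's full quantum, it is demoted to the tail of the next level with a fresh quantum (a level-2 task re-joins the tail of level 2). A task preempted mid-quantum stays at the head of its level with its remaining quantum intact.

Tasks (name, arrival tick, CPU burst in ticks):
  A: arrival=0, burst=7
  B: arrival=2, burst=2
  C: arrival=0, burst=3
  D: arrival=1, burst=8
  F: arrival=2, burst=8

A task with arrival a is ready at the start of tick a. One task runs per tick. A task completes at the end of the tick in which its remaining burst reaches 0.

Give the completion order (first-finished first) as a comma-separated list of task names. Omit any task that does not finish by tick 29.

t=0: L0/L1/L2 = AC/-/- → run A
t=1: L0/L1/L2 = ACD/-/- → run A
t=2: L0/L1/L2 = ACDBF/-/- → run A
t=3: L0/L1/L2 = CDBF/A/- → run C
t=4: L0/L1/L2 = CDBF/A/- → run C
t=5: L0/L1/L2 = CDBF/A/- → run C
t=6: L0/L1/L2 = DBF/A/- → run D
t=7: L0/L1/L2 = DBF/A/- → run D
t=8: L0/L1/L2 = DBF/A/- → run D
t=9: L0/L1/L2 = BF/AD/- → run B
t=10: L0/L1/L2 = BF/AD/- → run B
t=11: L0/L1/L2 = F/AD/- → run F
t=12: L0/L1/L2 = F/AD/- → run F
t=13: L0/L1/L2 = F/AD/- → run F
t=14: L0/L1/L2 = -/ADF/- → run A
t=15: L0/L1/L2 = -/ADF/- → run A
t=16: L0/L1/L2 = -/ADF/- → run A
t=17: L0/L1/L2 = -/ADF/- → run A
t=18: L0/L1/L2 = -/DF/- → run D
t=19: L0/L1/L2 = -/DF/- → run D
t=20: L0/L1/L2 = -/DF/- → run D
t=21: L0/L1/L2 = -/DF/- → run D
t=22: L0/L1/L2 = -/DF/- → run D
t=23: L0/L1/L2 = -/F/- → run F
t=24: L0/L1/L2 = -/F/- → run F
t=25: L0/L1/L2 = -/F/- → run F
t=26: L0/L1/L2 = -/F/- → run F
t=27: L0/L1/L2 = -/F/- → run F
t=28: (idle)
t=29: (idle)

completion order = C, B, A, D, F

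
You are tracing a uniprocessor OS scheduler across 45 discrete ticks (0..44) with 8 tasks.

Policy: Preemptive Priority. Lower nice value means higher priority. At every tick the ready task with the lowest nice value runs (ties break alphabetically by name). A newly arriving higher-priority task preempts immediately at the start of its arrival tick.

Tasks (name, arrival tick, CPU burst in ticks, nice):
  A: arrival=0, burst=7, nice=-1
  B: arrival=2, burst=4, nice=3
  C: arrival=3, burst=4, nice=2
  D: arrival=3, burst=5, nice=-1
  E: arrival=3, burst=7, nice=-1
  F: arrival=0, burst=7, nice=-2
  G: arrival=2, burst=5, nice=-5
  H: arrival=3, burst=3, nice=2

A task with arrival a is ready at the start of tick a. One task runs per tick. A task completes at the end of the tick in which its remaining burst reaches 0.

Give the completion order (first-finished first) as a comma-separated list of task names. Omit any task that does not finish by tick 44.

t=0: ready={A,F} → run F
t=1: ready={A,F} → run F
t=2: ready={A,B,F,G} → run G
t=3: ready={A,B,C,D,E,F,G,H} → run G
t=4: ready={A,B,C,D,E,F,G,H} → run G
t=5: ready={A,B,C,D,E,F,G,H} → run G
t=6: ready={A,B,C,D,E,F,G,H} → run G
t=7: ready={A,B,C,D,E,F,H} → run F
t=8: ready={A,B,C,D,E,F,H} → run F
t=9: ready={A,B,C,D,E,F,H} → run F
t=10: ready={A,B,C,D,E,F,H} → run F
t=11: ready={A,B,C,D,E,F,H} → run F
t=12: ready={A,B,C,D,E,H} → run A
t=13: ready={A,B,C,D,E,H} → run A
t=14: ready={A,B,C,D,E,H} → run A
t=15: ready={A,B,C,D,E,H} → run A
t=16: ready={A,B,C,D,E,H} → run A
t=17: ready={A,B,C,D,E,H} → run A
t=18: ready={A,B,C,D,E,H} → run A
t=19: ready={B,C,D,E,H} → run D
t=20: ready={B,C,D,E,H} → run D
t=21: ready={B,C,D,E,H} → run D
t=22: ready={B,C,D,E,H} → run D
t=23: ready={B,C,D,E,H} → run D
t=24: ready={B,C,E,H} → run E
t=25: ready={B,C,E,H} → run E
t=26: ready={B,C,E,H} → run E
t=27: ready={B,C,E,H} → run E
t=28: ready={B,C,E,H} → run E
t=29: ready={B,C,E,H} → run E
t=30: ready={B,C,E,H} → run E
t=31: ready={B,C,H} → run C
t=32: ready={B,C,H} → run C
t=33: ready={B,C,H} → run C
t=34: ready={B,C,H} → run C
t=35: ready={B,H} → run H
t=36: ready={B,H} → run H
t=37: ready={B,H} → run H
t=38: ready={B} → run B
t=39: ready={B} → run B
t=40: ready={B} → run B
t=41: ready={B} → run B
t=42: (idle)
t=43: (idle)
t=44: (idle)

completion order = G, F, A, D, E, C, H, B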